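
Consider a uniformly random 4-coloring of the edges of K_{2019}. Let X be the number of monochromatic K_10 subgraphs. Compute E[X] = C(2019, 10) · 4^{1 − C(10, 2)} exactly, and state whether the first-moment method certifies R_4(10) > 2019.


E[X] = C(2019, 10) · 4^{1 − 45} = 303322949179835278009229628 · 4^{−44} = 303322949179835278009229628/309485009821345068724781056.
As a reduced fraction: E[X] = 75830737294958819502307407/77371252455336267181195264 ≈ 0.9800893.
Is E[X] < 1? YES.
Since E[X] < 1, there exists a 4-coloring of K_{2019} with no monochromatic K_10; hence R_4(10) > 2019.

E[X] = 75830737294958819502307407/77371252455336267181195264 ≈ 0.9800893; E[X] < 1, so R_4(10) > 2019.


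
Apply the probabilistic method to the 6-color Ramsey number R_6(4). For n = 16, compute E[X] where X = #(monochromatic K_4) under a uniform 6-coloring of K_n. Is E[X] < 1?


E[X] = C(16, 4) · 6^{1 − 6} = 1820 · 6^{−5} = 1820/7776.
As a reduced fraction: E[X] = 455/1944 ≈ 0.2340535.
Is E[X] < 1? YES.
Since E[X] < 1, there exists a 6-coloring of K_{16} with no monochromatic K_4; hence R_6(4) > 16.

E[X] = 455/1944 ≈ 0.2340535; E[X] < 1, so R_6(4) > 16.


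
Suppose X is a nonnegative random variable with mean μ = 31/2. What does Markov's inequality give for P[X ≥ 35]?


μ = E[X] = 31/2, a = 35.
Markov: P[X ≥ 35] ≤ μ/a = (31/2)/35 = 31/70.
Numerically: ≈ 0.44286.
(Since a = 35 > μ = 15.50000, the bound 31/70 is < 1 and informative.)

P[X ≥ 35] ≤ 31/70 ≈ 0.44286.


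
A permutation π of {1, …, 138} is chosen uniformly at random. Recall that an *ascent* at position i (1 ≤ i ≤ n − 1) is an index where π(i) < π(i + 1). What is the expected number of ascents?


Write X = Σ X_I over i = 1, …, 137, with X_I the indicator of one ascent.
There are 137 indicators.
For each fixed i, the pair (π(i), π(i+1)) is a uniformly random ordered pair of distinct values from {1, …, 138}; by symmetry P[π(i) < π(i+1)] = 1/2.
By linearity: E[X] = 137 · (1/2) = (138 − 1) · (1/2) = 137/2 ≈ 68.500000.

E[X] = 137/2 = 68.500000.


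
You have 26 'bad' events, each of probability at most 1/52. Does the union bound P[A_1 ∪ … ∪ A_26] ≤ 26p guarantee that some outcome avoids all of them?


Union bound: P[∪_{i=1}^{26} A_i] ≤ Σ_i P[A_i] ≤ 26·p = 26·(1/52) = 1/2.
Numerically: 1/2 ≈ 0.500000.
Is 1/2 < 1? YES.
Since P[∪ A_i] ≤ 1/2 < 1, the complement has P[∩ A_i^c] ≥ 1 − 1/2 = 1/2 > 0, so some outcome avoids every A_i.

26·p = 1/2 ≈ 0.500000; existence CERTIFIED by the union bound.


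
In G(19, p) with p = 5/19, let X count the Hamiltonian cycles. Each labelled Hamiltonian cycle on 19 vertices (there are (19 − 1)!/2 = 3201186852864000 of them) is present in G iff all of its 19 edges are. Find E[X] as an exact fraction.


K_19 has (19 − 1)!/2 = 3201186852864000 labelled Hamiltonian cycles.
For each such Hamiltonian cycle H, let X_H = 1 if all 19 edges of H are present in G. Then P[X_H = 1] = p^{19} = (5/19)^{19} = 19073486328125/1978419655660313589123979.
By linearity of expectation: E[X] = Σ_H E[X_H] = 3201186852864000 · p^{19} = 3201186852864000 · 19073486328125/1978419655660313589123979 = 61057793671875000000000000000/1978419655660313589123979.
Numerically: E[X] ≈ 30861.9.

E[X] = 3201186852864000 · (5/19)^{19} = 61057793671875000000000000000/1978419655660313589123979 ≈ 30861.9.


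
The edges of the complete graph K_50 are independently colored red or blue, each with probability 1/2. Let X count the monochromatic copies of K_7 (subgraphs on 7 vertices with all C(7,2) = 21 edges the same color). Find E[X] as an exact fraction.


Let X = Σ_S X_S over the C(50, 7) = 99884400 subsets S of size 7, where X_S = 1 if the K_7 on S is monochromatic.
For a fixed S, the K_7 on S has C(7, 2) = 21 edges. P[all 21 edges red] = (1/2)^21, and likewise for blue, so P[monochromatic] = 2·(1/2)^21 = 2^{1 − 21} = 1/1048576.
By linearity: E[X] = C(50, 7) · 2^{1 − 21} = 99884400 · 1/1048576 = 6242775/65536.
Numerically: E[X] ≈ 95.2572.

E[X] = C(50,7)·2^(1−C(7,2)) = 6242775/65536 ≈ 95.2572.


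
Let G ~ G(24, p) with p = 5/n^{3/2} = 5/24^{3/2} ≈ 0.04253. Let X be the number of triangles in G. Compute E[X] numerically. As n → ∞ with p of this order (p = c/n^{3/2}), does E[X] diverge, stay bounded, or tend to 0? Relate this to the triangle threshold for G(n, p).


Number of potential triangles: C(24, 3) = 2024.
Each occurs with probability p³ ≈ (0.04253)³ ≈ 7.690586e-05.
By linearity: E[X] = C(24, 3)·p³ ≈ 2024 · 7.690586e-05 ≈ 0.1557.
Since α = 3/2 > 1, p = c/n^{3/2} = o(1/n) is below the triangle threshold p ~ 1/n. Asymptotically E[X] ~ (c³/6)·n^{3(1−α)} = (5³/6)·n^{-1.5} → 0, so by Markov's inequality G has no triangles w.h.p.

E[X] ≈ 0.1557; in regime p = Θ(1/n^{3/2}) E[X] tends to 0 (below the triangle threshold p ~ 1/n).


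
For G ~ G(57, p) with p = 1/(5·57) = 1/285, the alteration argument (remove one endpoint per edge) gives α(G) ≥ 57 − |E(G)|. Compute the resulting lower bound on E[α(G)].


E[|E(G)|] = C(57, 2)·p = 1596 · (1/285) = 28/5.
E[α(G)] ≥ n − E[|E(G)|] = 57 − 28/5 = 257/5.
Numerically: ≈ 51.400.
(This is only a lower bound; the true E[α(G)] may be larger.)

E[α(G)] ≥ 257/5 ≈ 51.400.


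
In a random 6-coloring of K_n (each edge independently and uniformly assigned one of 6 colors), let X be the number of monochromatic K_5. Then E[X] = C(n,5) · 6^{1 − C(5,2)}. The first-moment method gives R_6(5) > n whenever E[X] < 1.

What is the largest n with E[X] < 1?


We need C(n, 5) · 6^{1 − 10} < 1, i.e. C(n, 5) < 6^{10 − 1} = 10077696.
Check values of n near the boundary:
  n = 63: C(63, 5) = 7028847; 7028847 < 10077696? YES
  n = 64: C(64, 5) = 7624512; 7624512 < 10077696? YES
  n = 65: C(65, 5) = 8259888; 8259888 < 10077696? YES
  n = 66: C(66, 5) = 8936928; 8936928 < 10077696? YES
  n = 67: C(67, 5) = 9657648; 9657648 < 10077696? YES
  n = 68: C(68, 5) = 10424128; 10424128 < 10077696? NO
  n = 69: C(69, 5) = 11238513; 11238513 < 10077696? NO
  n = 70: C(70, 5) = 12103014; 12103014 < 10077696? NO
The largest n with C(n, 5) < 10077696 is n = 67 (where E[X] = 67067/69984 ≈ 0.95832). Hence R_6(5) > 67, i.e. R_6(5) ≥ 68.

Largest n = 67; hence R_6(5) > 67.


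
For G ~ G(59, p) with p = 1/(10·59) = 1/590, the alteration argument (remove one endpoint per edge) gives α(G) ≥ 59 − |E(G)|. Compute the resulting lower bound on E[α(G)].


E[|E(G)|] = C(59, 2)·p = 1711 · (1/590) = 29/10.
E[α(G)] ≥ n − E[|E(G)|] = 59 − 29/10 = 561/10.
Numerically: ≈ 56.1000.
(This is only a lower bound; the true E[α(G)] may be larger.)

E[α(G)] ≥ 561/10 ≈ 56.1000.


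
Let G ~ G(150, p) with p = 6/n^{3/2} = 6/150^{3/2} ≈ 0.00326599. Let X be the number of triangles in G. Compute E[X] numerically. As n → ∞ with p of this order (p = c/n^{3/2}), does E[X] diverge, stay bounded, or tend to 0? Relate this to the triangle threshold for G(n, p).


Number of potential triangles: C(150, 3) = 551300.
Each occurs with probability p³ ≈ (0.00326599)³ ≈ 3.48371875e-08.
By linearity: E[X] = C(150, 3)·p³ ≈ 551300 · 3.48371875e-08 ≈ 0.019206.
Since α = 3/2 > 1, p = c/n^{3/2} = o(1/n) is below the triangle threshold p ~ 1/n. Asymptotically E[X] ~ (c³/6)·n^{3(1−α)} = (6³/6)·n^{-1.5} → 0, so by Markov's inequality G has no triangles w.h.p.

E[X] ≈ 0.019206; in regime p = Θ(1/n^{3/2}) E[X] tends to 0 (below the triangle threshold p ~ 1/n).


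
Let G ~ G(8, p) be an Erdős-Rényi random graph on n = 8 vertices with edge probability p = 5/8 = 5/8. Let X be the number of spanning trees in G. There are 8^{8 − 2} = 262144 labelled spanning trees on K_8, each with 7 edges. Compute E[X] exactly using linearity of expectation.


K_8 has 8^{8 − 2} = 262144 labelled spanning trees.
For each such spanning tree H, let X_H = 1 if all 7 edges of H are present in G. Then P[X_H = 1] = p^{7} = (5/8)^{7} = 78125/2097152.
By linearity: E[X] = Σ_H E[X_H] = 262144 · p^{7} = 262144 · 78125/2097152 = 78125/8.
Numerically: E[X] ≈ 9765.62.

E[X] = 262144 · (5/8)^{7} = 78125/8 ≈ 9765.62.


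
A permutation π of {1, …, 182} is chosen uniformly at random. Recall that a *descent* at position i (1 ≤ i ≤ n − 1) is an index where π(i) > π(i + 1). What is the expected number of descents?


Write X = Σ X_I over i = 1, …, 181, with X_I the indicator of one descent.
There are 181 indicators.
For each fixed i, the pair (π(i), π(i+1)) is a uniformly random ordered pair of distinct values from {1, …, 182}; by symmetry P[π(i) > π(i+1)] = 1/2.
By linearity: E[X] = 181 · (1/2) = (182 − 1) · (1/2) = 181/2 ≈ 90.500000.

E[X] = 181/2 = 90.500000.


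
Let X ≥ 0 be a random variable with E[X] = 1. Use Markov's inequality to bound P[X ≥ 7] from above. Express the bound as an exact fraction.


μ = E[X] = 1, a = 7.
Markov: P[X ≥ 7] ≤ μ/a = (1)/7 = 1/7.
Numerically: ≈ 0.142857.
(Since a = 7 > μ = 1.000000, the bound 1/7 is < 1 and informative.)

P[X ≥ 7] ≤ 1/7 ≈ 0.142857.


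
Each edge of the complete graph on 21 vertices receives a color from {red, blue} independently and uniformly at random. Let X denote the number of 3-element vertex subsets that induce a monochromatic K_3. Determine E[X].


Let X = Σ_S X_S over the C(21, 3) = 1330 subsets S of size 3, where X_S = 1 if the K_3 on S is monochromatic.
For a fixed S, the K_3 on S has C(3, 2) = 3 edges. P[all 3 edges red] = (1/2)^3, and likewise for blue, so P[monochromatic] = 2·(1/2)^3 = 2^{1 − 3} = 1/4.
By linearity of expectation: E[X] = C(21, 3) · 2^{1 − 3} = 1330 · 1/4 = 665/2.
Numerically: E[X] ≈ 332.500000.

E[X] = C(21,3)·2^(1−C(3,2)) = 665/2 ≈ 332.500000.


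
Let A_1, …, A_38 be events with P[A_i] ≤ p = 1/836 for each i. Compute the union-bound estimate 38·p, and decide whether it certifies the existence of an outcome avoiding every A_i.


Union bound: P[∪_{i=1}^{38} A_i] ≤ Σ_i P[A_i] ≤ 38·p = 38·(1/836) = 1/22.
Numerically: 1/22 ≈ 0.0454545.
Is 1/22 < 1? YES.
Since P[∪ A_i] ≤ 1/22 < 1, the complement has P[∩ A_i^c] ≥ 1 − 1/22 = 21/22 > 0, so some outcome avoids every A_i.

38·p = 1/22 ≈ 0.0454545; existence CERTIFIED by the union bound.


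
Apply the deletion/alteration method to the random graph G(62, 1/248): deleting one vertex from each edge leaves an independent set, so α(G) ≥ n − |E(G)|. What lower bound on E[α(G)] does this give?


E[|E(G)|] = C(62, 2)·p = 1891 · (1/248) = 61/8.
E[α(G)] ≥ n − E[|E(G)|] = 62 − 61/8 = 435/8.
Numerically: ≈ 54.375.
(This is only a lower bound; the true E[α(G)] may be larger.)

E[α(G)] ≥ 435/8 ≈ 54.375.


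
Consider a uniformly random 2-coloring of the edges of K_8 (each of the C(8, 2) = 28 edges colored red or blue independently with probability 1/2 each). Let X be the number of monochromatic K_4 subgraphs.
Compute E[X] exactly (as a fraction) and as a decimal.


Let X = Σ_S X_S over the C(8, 4) = 70 subsets S of size 4, where X_S = 1 if the K_4 on S is monochromatic.
For a fixed S, the K_4 on S has C(4, 2) = 6 edges. P[all 6 edges red] = (1/2)^6, and likewise for blue, so P[monochromatic] = 2·(1/2)^6 = 2^{1 − 6} = 1/32.
By linearity of expectation: E[X] = C(8, 4) · 2^{1 − 6} = 70 · 1/32 = 35/16.
Numerically: E[X] ≈ 2.187500.

E[X] = C(8,4)·2^(1−C(4,2)) = 35/16 ≈ 2.187500.


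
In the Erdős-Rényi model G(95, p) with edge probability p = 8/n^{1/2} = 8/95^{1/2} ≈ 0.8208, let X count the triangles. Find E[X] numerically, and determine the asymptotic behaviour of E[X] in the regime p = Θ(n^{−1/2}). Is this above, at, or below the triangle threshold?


Number of potential triangles: C(95, 3) = 138415.
Each occurs with probability p³ ≈ (0.8208)³ ≈ 5.529483e-01.
By linearity: E[X] = C(95, 3)·p³ ≈ 138415 · 5.529483e-01 ≈ 76536.3435.
Since α = 1/2 < 1, p = c/n^{1/2} ≫ 1/n is above the triangle threshold p ~ 1/n. Asymptotically E[X] ~ (c³/6)·n^{3(1−α)} = (8³/6)·n^{1.5} → ∞; triangles are abundant w.h.p.

E[X] ≈ 76536.3435; in regime p = Θ(1/n^{1/2}) E[X] diverges (above the triangle threshold p ~ 1/n).


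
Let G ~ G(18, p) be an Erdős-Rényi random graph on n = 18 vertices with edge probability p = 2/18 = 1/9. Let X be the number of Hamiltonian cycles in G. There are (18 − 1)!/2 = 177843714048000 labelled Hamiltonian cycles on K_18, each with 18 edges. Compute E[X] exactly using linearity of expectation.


K_18 has (18 − 1)!/2 = 177843714048000 labelled Hamiltonian cycles.
For each such Hamiltonian cycle H, let X_H = 1 if all 18 edges of H are present in G. Then P[X_H = 1] = p^{18} = (1/9)^{18} = 1/150094635296999121.
By linearity of expectation: E[X] = Σ_H E[X_H] = 177843714048000 · p^{18} = 177843714048000 · 1/150094635296999121 = 243955712000/205891132094649.
Numerically: E[X] ≈ 0.001185.

E[X] = 177843714048000 · (1/9)^{18} = 243955712000/205891132094649 ≈ 0.001185.


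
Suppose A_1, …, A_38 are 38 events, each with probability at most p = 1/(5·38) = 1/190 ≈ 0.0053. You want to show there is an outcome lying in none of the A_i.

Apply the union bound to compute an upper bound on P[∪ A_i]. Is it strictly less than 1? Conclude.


Union bound: P[∪_{i=1}^{38} A_i] ≤ Σ_i P[A_i] ≤ 38·p = 38·(1/190) = 1/5.
Numerically: 1/5 ≈ 0.2000.
Is 1/5 < 1? YES.
Since P[∪ A_i] ≤ 1/5 < 1, the complement has P[∩ A_i^c] ≥ 1 − 1/5 = 4/5 > 0, so some outcome avoids every A_i.

38·p = 1/5 ≈ 0.2000; existence CERTIFIED by the union bound.


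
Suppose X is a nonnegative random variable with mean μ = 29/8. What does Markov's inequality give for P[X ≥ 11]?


μ = E[X] = 29/8, a = 11.
Markov: P[X ≥ 11] ≤ μ/a = (29/8)/11 = 29/88.
Numerically: ≈ 0.32955.
(Since a = 11 > μ = 3.62500, the bound 29/88 is < 1 and informative.)

P[X ≥ 11] ≤ 29/88 ≈ 0.32955.


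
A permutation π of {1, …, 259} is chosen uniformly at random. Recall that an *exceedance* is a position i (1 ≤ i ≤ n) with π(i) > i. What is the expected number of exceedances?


Write X = Σ_{i=1}^{259} X_i, where X_i = 1_{π(i) > i}.
For each fixed i, π(i) is uniform over {1, …, 259} (marginal of a uniform permutation), so P[π(i) > i] = (n − i)/n. Summing: Σ_{i=1}^{259} (n − i)/n = (0 + 1 + … + 258)/259 = 259(259 − 1)/(2·259) = (259 − 1)/2.
Hence E[X] = Σ_{i=1}^{259} (259 − i)/259 = 129 ≈ 129.000.

E[X] = 129 = 129.000.


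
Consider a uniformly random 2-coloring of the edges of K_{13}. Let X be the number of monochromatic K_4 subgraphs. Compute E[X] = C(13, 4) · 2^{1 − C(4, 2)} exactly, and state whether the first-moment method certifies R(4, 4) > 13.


E[X] = C(13, 4) · 2^{1 − 6} = 715 · 2^{−5} = 715/32.
As a reduced fraction: E[X] = 715/32 ≈ 22.3438.
Is E[X] < 1? NO.
Since E[X] ≥ 1, the first-moment bound is inconclusive at n = 13; it does NOT by itself certify R(4, 4) > 13.

E[X] = 715/32 ≈ 22.3438; E[X] ≥ 1; first-moment method inconclusive here.


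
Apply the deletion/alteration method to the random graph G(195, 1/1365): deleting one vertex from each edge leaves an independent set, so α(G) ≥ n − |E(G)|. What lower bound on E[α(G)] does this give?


E[|E(G)|] = C(195, 2)·p = 18915 · (1/1365) = 97/7.
E[α(G)] ≥ n − E[|E(G)|] = 195 − 97/7 = 1268/7.
Numerically: ≈ 181.1429.
(This is only a lower bound; the true E[α(G)] may be larger.)

E[α(G)] ≥ 1268/7 ≈ 181.1429.


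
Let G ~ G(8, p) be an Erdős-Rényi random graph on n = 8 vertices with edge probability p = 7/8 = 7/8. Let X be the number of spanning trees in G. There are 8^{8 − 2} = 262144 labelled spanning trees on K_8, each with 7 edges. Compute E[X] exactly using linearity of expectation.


K_8 has 8^{8 − 2} = 262144 labelled spanning trees.
For each such spanning tree H, let X_H = 1 if all 7 edges of H are present in G. Then P[X_H = 1] = p^{7} = (7/8)^{7} = 823543/2097152.
Summing the indicators: E[X] = Σ_H E[X_H] = 262144 · p^{7} = 262144 · 823543/2097152 = 823543/8.
Numerically: E[X] ≈ 1.029e+05.

E[X] = 262144 · (7/8)^{7} = 823543/8 ≈ 1.029e+05.


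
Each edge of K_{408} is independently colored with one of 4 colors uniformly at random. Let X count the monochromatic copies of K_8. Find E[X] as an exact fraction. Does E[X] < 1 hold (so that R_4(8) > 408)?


E[X] = C(408, 8) · 4^{1 − 28} = 17773458424095231 · 4^{−27} = 17773458424095231/18014398509481984.
As a reduced fraction: E[X] = 17773458424095231/18014398509481984 ≈ 0.9866.
Is E[X] < 1? YES.
Since E[X] < 1, there exists a 4-coloring of K_{408} with no monochromatic K_8; hence R_4(8) > 408.

E[X] = 17773458424095231/18014398509481984 ≈ 0.9866; E[X] < 1, so R_4(8) > 408.


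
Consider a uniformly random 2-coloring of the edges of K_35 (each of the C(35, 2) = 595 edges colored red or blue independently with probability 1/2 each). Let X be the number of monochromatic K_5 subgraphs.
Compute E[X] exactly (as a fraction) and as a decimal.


Let X = Σ_S X_S over the C(35, 5) = 324632 subsets S of size 5, where X_S = 1 if the K_5 on S is monochromatic.
For a fixed S, the K_5 on S has C(5, 2) = 10 edges. P[all 10 edges red] = (1/2)^10, and likewise for blue, so P[monochromatic] = 2·(1/2)^10 = 2^{1 − 10} = 1/512.
By linearity: E[X] = C(35, 5) · 2^{1 − 10} = 324632 · 1/512 = 40579/64.
Numerically: E[X] ≈ 634.046875.

E[X] = C(35,5)·2^(1−C(5,2)) = 40579/64 ≈ 634.046875.


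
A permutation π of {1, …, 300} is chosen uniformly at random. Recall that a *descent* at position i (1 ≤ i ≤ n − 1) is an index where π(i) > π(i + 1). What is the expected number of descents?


Write X = Σ X_I over i = 1, …, 299, with X_I the indicator of one descent.
There are 299 indicators.
For each fixed i, the pair (π(i), π(i+1)) is a uniformly random ordered pair of distinct values from {1, …, 300}; by symmetry P[π(i) > π(i+1)] = 1/2.
By linearity: E[X] = 299 · (1/2) = (300 − 1) · (1/2) = 299/2 ≈ 149.500.

E[X] = 299/2 = 149.500.


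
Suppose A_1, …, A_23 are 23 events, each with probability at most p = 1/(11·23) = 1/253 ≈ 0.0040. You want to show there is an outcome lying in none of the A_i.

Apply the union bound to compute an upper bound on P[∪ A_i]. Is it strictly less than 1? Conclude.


Union bound: P[∪_{i=1}^{23} A_i] ≤ Σ_i P[A_i] ≤ 23·p = 23·(1/253) = 1/11.
Numerically: 1/11 ≈ 0.0909.
Is 1/11 < 1? YES.
Since P[∪ A_i] ≤ 1/11 < 1, the complement has P[∩ A_i^c] ≥ 1 − 1/11 = 10/11 > 0, so some outcome avoids every A_i.

23·p = 1/11 ≈ 0.0909; existence CERTIFIED by the union bound.


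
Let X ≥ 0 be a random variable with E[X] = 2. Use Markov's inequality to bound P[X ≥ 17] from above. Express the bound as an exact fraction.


μ = E[X] = 2, a = 17.
Markov: P[X ≥ 17] ≤ μ/a = (2)/17 = 2/17.
Numerically: ≈ 0.118.
(Since a = 17 > μ = 2.000, the bound 2/17 is < 1 and informative.)

P[X ≥ 17] ≤ 2/17 ≈ 0.118.


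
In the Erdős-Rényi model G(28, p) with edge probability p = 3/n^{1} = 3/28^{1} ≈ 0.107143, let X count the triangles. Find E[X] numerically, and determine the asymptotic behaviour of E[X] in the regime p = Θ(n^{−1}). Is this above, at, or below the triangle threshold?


Number of potential triangles: C(28, 3) = 3276.
Each occurs with probability p³ ≈ (0.107143)³ ≈ 1.22995627e-03.
By linearity: E[X] = C(28, 3)·p³ ≈ 3276 · 1.22995627e-03 ≈ 4.029337.
Here α = 1, so p = 3/n is exactly at the triangle threshold p ~ 1/n. Asymptotically E[X] → c³/6 = 3³/6 = 9/2 ≈ 4.500000, a bounded constant. In this regime the triangle count is asymptotically Poisson(c³/6).

E[X] ≈ 4.029337; in regime p = Θ(1/n^{1}) E[X] stays bounded (at the triangle threshold p ~ 1/n).


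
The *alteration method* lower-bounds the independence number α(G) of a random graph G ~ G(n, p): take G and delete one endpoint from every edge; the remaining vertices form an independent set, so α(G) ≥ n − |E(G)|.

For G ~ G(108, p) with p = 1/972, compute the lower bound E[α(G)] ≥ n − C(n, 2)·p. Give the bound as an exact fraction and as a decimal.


E[|E(G)|] = C(108, 2)·p = 5778 · (1/972) = 107/18.
E[α(G)] ≥ n − E[|E(G)|] = 108 − 107/18 = 1837/18.
Numerically: ≈ 102.056.
(This is only a lower bound; the true E[α(G)] may be larger.)

E[α(G)] ≥ 1837/18 ≈ 102.056.


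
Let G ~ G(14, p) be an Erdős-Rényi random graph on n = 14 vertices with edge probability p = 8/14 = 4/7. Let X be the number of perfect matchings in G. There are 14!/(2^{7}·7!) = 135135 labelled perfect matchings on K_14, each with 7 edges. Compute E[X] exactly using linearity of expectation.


K_14 has 14!/(2^{7}·7!) = 135135 labelled perfect matchings.
For each such perfect matching H, let X_H = 1 if all 7 edges of H are present in G. Then P[X_H = 1] = p^{7} = (4/7)^{7} = 16384/823543.
By linearity: E[X] = Σ_H E[X_H] = 135135 · p^{7} = 135135 · 16384/823543 = 316293120/117649.
Numerically: E[X] ≈ 2688.4.

E[X] = 135135 · (4/7)^{7} = 316293120/117649 ≈ 2688.4.


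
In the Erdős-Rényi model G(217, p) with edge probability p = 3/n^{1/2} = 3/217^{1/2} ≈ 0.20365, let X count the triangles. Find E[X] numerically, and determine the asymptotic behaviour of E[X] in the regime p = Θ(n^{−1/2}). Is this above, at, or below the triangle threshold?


Number of potential triangles: C(217, 3) = 1679580.
Each occurs with probability p³ ≈ (0.20365)³ ≈ 8.4464490e-03.
By linearity: E[X] = C(217, 3)·p³ ≈ 1679580 · 8.4464490e-03 ≈ 14186.48679.
Since α = 1/2 < 1, p = c/n^{1/2} ≫ 1/n is above the triangle threshold p ~ 1/n. Asymptotically E[X] ~ (c³/6)·n^{3(1−α)} = (3³/6)·n^{1.5} → ∞; triangles are abundant w.h.p.

E[X] ≈ 14186.48679; in regime p = Θ(1/n^{1/2}) E[X] diverges (above the triangle threshold p ~ 1/n).


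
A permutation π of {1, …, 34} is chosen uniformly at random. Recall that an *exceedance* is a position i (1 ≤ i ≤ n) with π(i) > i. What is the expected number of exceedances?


Write X = Σ_{i=1}^{34} X_i, where X_i = 1_{π(i) > i}.
For each fixed i, π(i) is uniform over {1, …, 34} (marginal of a uniform permutation), so P[π(i) > i] = (n − i)/n. Summing: Σ_{i=1}^{34} (n − i)/n = (0 + 1 + … + 33)/34 = 34(34 − 1)/(2·34) = (34 − 1)/2.
Hence E[X] = Σ_{i=1}^{34} (34 − i)/34 = 33/2 ≈ 16.5000.

E[X] = 33/2 = 16.5000.


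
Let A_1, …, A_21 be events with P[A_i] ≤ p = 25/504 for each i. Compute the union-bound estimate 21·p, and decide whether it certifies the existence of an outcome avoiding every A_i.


Union bound: P[∪_{i=1}^{21} A_i] ≤ Σ_i P[A_i] ≤ 21·p = 21·(25/504) = 25/24.
Numerically: 25/24 ≈ 1.042.
Is 25/24 < 1? NO.
Since the bound 25/24 is ≥ 1, the union bound is uninformative here; it does NOT by itself certify existence.

21·p = 25/24 ≈ 1.042; existence NOT certified by the union bound.


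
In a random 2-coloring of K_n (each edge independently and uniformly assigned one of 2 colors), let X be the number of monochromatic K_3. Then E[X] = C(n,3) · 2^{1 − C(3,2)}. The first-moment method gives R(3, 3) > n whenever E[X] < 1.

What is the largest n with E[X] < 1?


We need C(n, 3) · 2^{1 − 3} < 1, i.e. C(n, 3) < 2^{3 − 1} = 4.
Check values of n near the boundary:
  n = 3: C(3, 3) = 1; 1 < 4? YES
  n = 4: C(4, 3) = 4; 4 < 4? NO
The largest n with C(n, 3) < 4 is n = 3 (where E[X] = 1/4 ≈ 0.250000). Hence R(3, 3) > 3, i.e. R(3, 3) ≥ 4.

Largest n = 3; hence R(3, 3) > 3.


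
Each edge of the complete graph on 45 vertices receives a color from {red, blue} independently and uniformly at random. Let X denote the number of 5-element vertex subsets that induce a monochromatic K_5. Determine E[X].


Let X = Σ_S X_S over the C(45, 5) = 1221759 subsets S of size 5, where X_S = 1 if the K_5 on S is monochromatic.
For a fixed S, the K_5 on S has C(5, 2) = 10 edges. P[all 10 edges red] = (1/2)^10, and likewise for blue, so P[monochromatic] = 2·(1/2)^10 = 2^{1 − 10} = 1/512.
By linearity of expectation: E[X] = C(45, 5) · 2^{1 − 10} = 1221759 · 1/512 = 1221759/512.
Numerically: E[X] ≈ 2386.248.

E[X] = C(45,5)·2^(1−C(5,2)) = 1221759/512 ≈ 2386.248.


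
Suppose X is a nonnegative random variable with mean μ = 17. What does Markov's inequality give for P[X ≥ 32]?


μ = E[X] = 17, a = 32.
Markov: P[X ≥ 32] ≤ μ/a = (17)/32 = 17/32.
Numerically: ≈ 0.531250.
(Since a = 32 > μ = 17.000000, the bound 17/32 is < 1 and informative.)

P[X ≥ 32] ≤ 17/32 ≈ 0.531250.


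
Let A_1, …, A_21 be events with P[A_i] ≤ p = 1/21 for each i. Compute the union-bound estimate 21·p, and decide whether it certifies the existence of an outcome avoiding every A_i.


Union bound: P[∪_{i=1}^{21} A_i] ≤ Σ_i P[A_i] ≤ 21·p = 21·(1/21) = 1.
Numerically: 1 ≈ 1.0000.
Is 1 < 1? NO.
Since the bound 1 is ≥ 1, the union bound is uninformative here; it does NOT by itself certify existence.

21·p = 1 ≈ 1.0000; existence NOT certified by the union bound.


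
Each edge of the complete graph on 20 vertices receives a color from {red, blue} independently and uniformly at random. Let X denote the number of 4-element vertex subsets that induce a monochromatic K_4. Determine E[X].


Let X = Σ_S X_S over the C(20, 4) = 4845 subsets S of size 4, where X_S = 1 if the K_4 on S is monochromatic.
For a fixed S, the K_4 on S has C(4, 2) = 6 edges. P[all 6 edges red] = (1/2)^6, and likewise for blue, so P[monochromatic] = 2·(1/2)^6 = 2^{1 − 6} = 1/32.
By linearity: E[X] = C(20, 4) · 2^{1 − 6} = 4845 · 1/32 = 4845/32.
Numerically: E[X] ≈ 151.40625.

E[X] = C(20,4)·2^(1−C(4,2)) = 4845/32 ≈ 151.40625.


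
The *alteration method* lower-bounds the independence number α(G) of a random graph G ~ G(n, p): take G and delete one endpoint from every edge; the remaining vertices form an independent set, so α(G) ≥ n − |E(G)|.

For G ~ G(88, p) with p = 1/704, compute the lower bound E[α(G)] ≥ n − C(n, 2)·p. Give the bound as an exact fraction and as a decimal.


E[|E(G)|] = C(88, 2)·p = 3828 · (1/704) = 87/16.
E[α(G)] ≥ n − E[|E(G)|] = 88 − 87/16 = 1321/16.
Numerically: ≈ 82.562500.
(This is only a lower bound; the true E[α(G)] may be larger.)

E[α(G)] ≥ 1321/16 ≈ 82.562500.


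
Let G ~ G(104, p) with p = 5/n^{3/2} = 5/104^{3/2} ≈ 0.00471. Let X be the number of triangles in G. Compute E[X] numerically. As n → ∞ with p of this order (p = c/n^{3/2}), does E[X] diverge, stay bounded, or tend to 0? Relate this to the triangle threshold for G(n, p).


Number of potential triangles: C(104, 3) = 182104.
Each occurs with probability p³ ≈ (0.00471)³ ≈ 1.04776e-07.
By linearity: E[X] = C(104, 3)·p³ ≈ 182104 · 1.04776e-07 ≈ 0.019.
Since α = 3/2 > 1, p = c/n^{3/2} = o(1/n) is below the triangle threshold p ~ 1/n. Asymptotically E[X] ~ (c³/6)·n^{3(1−α)} = (5³/6)·n^{-1.5} → 0, so by Markov's inequality G has no triangles w.h.p.

E[X] ≈ 0.019; in regime p = Θ(1/n^{3/2}) E[X] tends to 0 (below the triangle threshold p ~ 1/n).


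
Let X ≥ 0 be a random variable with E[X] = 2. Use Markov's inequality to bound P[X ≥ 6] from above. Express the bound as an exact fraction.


μ = E[X] = 2, a = 6.
Markov: P[X ≥ 6] ≤ μ/a = (2)/6 = 1/3.
Numerically: ≈ 0.333333.
(Since a = 6 > μ = 2.000000, the bound 1/3 is < 1 and informative.)

P[X ≥ 6] ≤ 1/3 ≈ 0.333333.


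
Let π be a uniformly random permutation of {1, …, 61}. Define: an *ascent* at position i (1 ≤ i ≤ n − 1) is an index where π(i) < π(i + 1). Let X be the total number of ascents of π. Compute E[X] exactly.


Write X = Σ X_I over i = 1, …, 60, with X_I the indicator of one ascent.
There are 60 indicators.
For each fixed i, the pair (π(i), π(i+1)) is a uniformly random ordered pair of distinct values from {1, …, 61}; by symmetry P[π(i) < π(i+1)] = 1/2.
By linearity: E[X] = 60 · (1/2) = (61 − 1) · (1/2) = 30 ≈ 30.0000.

E[X] = 30 = 30.0000.


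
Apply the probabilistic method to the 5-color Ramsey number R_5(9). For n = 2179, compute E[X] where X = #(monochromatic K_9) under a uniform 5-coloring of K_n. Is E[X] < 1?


E[X] = C(2179, 9) · 5^{1 − 36} = 3001701930880099538508560 · 5^{−35} = 3001701930880099538508560/2910383045673370361328125.
As a reduced fraction: E[X] = 600340386176019907701712/582076609134674072265625 ≈ 1.031.
Is E[X] < 1? NO.
Since E[X] ≥ 1, the first-moment bound is inconclusive at n = 2179; it does NOT by itself certify R_5(9) > 2179.

E[X] = 600340386176019907701712/582076609134674072265625 ≈ 1.031; E[X] ≥ 1; first-moment method inconclusive here.


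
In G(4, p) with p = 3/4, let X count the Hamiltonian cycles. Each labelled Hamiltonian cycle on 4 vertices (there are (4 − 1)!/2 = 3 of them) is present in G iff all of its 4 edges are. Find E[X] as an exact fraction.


K_4 has (4 − 1)!/2 = 3 labelled Hamiltonian cycles.
For each such Hamiltonian cycle H, let X_H = 1 if all 4 edges of H are present in G. Then P[X_H = 1] = p^{4} = (3/4)^{4} = 81/256.
By linearity of expectation: E[X] = Σ_H E[X_H] = 3 · p^{4} = 3 · 81/256 = 243/256.
Numerically: E[X] ≈ 0.949219.

E[X] = 3 · (3/4)^{4} = 243/256 ≈ 0.949219.


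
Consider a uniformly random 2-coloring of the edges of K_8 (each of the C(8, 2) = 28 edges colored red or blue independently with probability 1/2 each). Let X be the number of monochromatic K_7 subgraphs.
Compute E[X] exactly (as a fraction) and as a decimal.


Let X = Σ_S X_S over the C(8, 7) = 8 subsets S of size 7, where X_S = 1 if the K_7 on S is monochromatic.
For a fixed S, the K_7 on S has C(7, 2) = 21 edges. P[all 21 edges red] = (1/2)^21, and likewise for blue, so P[monochromatic] = 2·(1/2)^21 = 2^{1 − 21} = 1/1048576.
Summing: E[X] = C(8, 7) · 2^{1 − 21} = 8 · 1/1048576 = 1/131072.
Numerically: E[X] ≈ 0.0000.

E[X] = C(8,7)·2^(1−C(7,2)) = 1/131072 ≈ 0.0000.


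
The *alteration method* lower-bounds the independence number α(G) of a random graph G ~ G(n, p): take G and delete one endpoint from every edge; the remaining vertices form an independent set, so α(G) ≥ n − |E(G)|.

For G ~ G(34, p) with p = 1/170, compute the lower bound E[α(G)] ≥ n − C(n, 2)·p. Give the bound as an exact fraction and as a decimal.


E[|E(G)|] = C(34, 2)·p = 561 · (1/170) = 33/10.
E[α(G)] ≥ n − E[|E(G)|] = 34 − 33/10 = 307/10.
Numerically: ≈ 30.700.
(This is only a lower bound; the true E[α(G)] may be larger.)

E[α(G)] ≥ 307/10 ≈ 30.700.


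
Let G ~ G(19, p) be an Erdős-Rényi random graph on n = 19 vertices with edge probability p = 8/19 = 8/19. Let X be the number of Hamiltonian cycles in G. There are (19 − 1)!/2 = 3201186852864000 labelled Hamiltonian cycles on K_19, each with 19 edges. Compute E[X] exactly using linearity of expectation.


K_19 has (19 − 1)!/2 = 3201186852864000 labelled Hamiltonian cycles.
For each such Hamiltonian cycle H, let X_H = 1 if all 19 edges of H are present in G. Then P[X_H = 1] = p^{19} = (8/19)^{19} = 144115188075855872/1978419655660313589123979.
Summing the indicators: E[X] = Σ_H E[X_H] = 3201186852864000 · p^{19} = 3201186852864000 · 144115188075855872/1978419655660313589123979 = 461339645366452518590934417408000/1978419655660313589123979.
Numerically: E[X] ≈ 2.332e+08.

E[X] = 3201186852864000 · (8/19)^{19} = 461339645366452518590934417408000/1978419655660313589123979 ≈ 2.332e+08.


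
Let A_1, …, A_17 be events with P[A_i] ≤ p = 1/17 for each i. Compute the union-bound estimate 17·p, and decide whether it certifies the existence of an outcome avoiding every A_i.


Union bound: P[∪_{i=1}^{17} A_i] ≤ Σ_i P[A_i] ≤ 17·p = 17·(1/17) = 1.
Numerically: 1 ≈ 1.000000.
Is 1 < 1? NO.
Since the bound 1 is ≥ 1, the union bound is uninformative here; it does NOT by itself certify existence.

17·p = 1 ≈ 1.000000; existence NOT certified by the union bound.


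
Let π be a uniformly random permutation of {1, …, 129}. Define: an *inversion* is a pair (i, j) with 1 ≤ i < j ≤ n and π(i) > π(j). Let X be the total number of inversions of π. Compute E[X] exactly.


Write X = Σ X_I over the C(129, 2) = 8256 pairs i < j, with X_I the indicator of one inversion.
There are 8256 indicators.
For each fixed pair i < j, the values π(i) and π(j) are two distinct elements of {1, …, 129} in uniformly random order; by symmetry P[π(i) > π(j)] = 1/2.
By linearity: E[X] = 8256 · (1/2) = C(129, 2) · (1/2) = 8256/2 = 4128 ≈ 4128.0000.

E[X] = 4128 = 4128.0000.


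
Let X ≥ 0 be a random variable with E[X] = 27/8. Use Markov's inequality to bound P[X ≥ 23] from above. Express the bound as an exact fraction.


μ = E[X] = 27/8, a = 23.
Markov: P[X ≥ 23] ≤ μ/a = (27/8)/23 = 27/184.
Numerically: ≈ 0.1467.
(Since a = 23 > μ = 3.3750, the bound 27/184 is < 1 and informative.)

P[X ≥ 23] ≤ 27/184 ≈ 0.1467.


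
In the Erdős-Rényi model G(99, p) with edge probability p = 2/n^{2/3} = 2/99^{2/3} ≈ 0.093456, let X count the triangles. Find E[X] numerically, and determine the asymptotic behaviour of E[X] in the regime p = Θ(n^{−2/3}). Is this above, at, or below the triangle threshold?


Number of potential triangles: C(99, 3) = 156849.
Each occurs with probability p³ ≈ (0.093456)³ ≈ 8.1624324e-04.
By linearity: E[X] = C(99, 3)·p³ ≈ 156849 · 8.1624324e-04 ≈ 128.02694.
Since α = 2/3 < 1, p = c/n^{2/3} ≫ 1/n is above the triangle threshold p ~ 1/n. Asymptotically E[X] ~ (c³/6)·n^{3(1−α)} = (2³/6)·n^{1} → ∞; triangles are abundant w.h.p.

E[X] ≈ 128.02694; in regime p = Θ(1/n^{2/3}) E[X] diverges (above the triangle threshold p ~ 1/n).


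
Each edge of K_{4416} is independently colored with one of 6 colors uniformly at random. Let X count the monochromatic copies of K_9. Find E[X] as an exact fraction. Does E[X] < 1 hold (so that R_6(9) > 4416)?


E[X] = C(4416, 9) · 6^{1 − 36} = 1745644609681318303205765440 · 6^{−35} = 1745644609681318303205765440/1719070799748422591028658176.
As a reduced fraction: E[X] = 27275697026270598487590085/26860481246069102984822784 ≈ 1.0155.
Is E[X] < 1? NO.
Since E[X] ≥ 1, the first-moment bound is inconclusive at n = 4416; it does NOT by itself certify R_6(9) > 4416.

E[X] = 27275697026270598487590085/26860481246069102984822784 ≈ 1.0155; E[X] ≥ 1; first-moment method inconclusive here.


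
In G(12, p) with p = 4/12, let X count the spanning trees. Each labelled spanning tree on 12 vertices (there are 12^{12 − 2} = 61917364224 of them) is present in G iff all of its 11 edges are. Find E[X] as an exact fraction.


K_12 has 12^{12 − 2} = 61917364224 labelled spanning trees.
For each such spanning tree H, let X_H = 1 if all 11 edges of H are present in G. Then P[X_H = 1] = p^{11} = (1/3)^{11} = 1/177147.
Summing the indicators: E[X] = Σ_H E[X_H] = 61917364224 · p^{11} = 61917364224 · 1/177147 = 1048576/3.
Numerically: E[X] ≈ 349525.

E[X] = 61917364224 · (1/3)^{11} = 1048576/3 ≈ 349525.


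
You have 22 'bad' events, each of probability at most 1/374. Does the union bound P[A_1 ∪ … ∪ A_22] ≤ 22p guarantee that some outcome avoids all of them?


Union bound: P[∪_{i=1}^{22} A_i] ≤ Σ_i P[A_i] ≤ 22·p = 22·(1/374) = 1/17.
Numerically: 1/17 ≈ 0.058824.
Is 1/17 < 1? YES.
Since P[∪ A_i] ≤ 1/17 < 1, the complement has P[∩ A_i^c] ≥ 1 − 1/17 = 16/17 > 0, so some outcome avoids every A_i.

22·p = 1/17 ≈ 0.058824; existence CERTIFIED by the union bound.


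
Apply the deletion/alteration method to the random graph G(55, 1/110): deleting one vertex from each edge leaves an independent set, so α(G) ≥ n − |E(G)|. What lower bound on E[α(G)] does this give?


E[|E(G)|] = C(55, 2)·p = 1485 · (1/110) = 27/2.
E[α(G)] ≥ n − E[|E(G)|] = 55 − 27/2 = 83/2.
Numerically: ≈ 41.5000.
(This is only a lower bound; the true E[α(G)] may be larger.)

E[α(G)] ≥ 83/2 ≈ 41.5000.


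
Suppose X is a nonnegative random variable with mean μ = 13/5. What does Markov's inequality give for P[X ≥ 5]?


μ = E[X] = 13/5, a = 5.
Markov: P[X ≥ 5] ≤ μ/a = (13/5)/5 = 13/25.
Numerically: ≈ 0.5200.
(Since a = 5 > μ = 2.6000, the bound 13/25 is < 1 and informative.)

P[X ≥ 5] ≤ 13/25 ≈ 0.5200.


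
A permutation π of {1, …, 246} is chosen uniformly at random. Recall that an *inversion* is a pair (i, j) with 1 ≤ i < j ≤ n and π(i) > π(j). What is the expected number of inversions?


Write X = Σ X_I over the C(246, 2) = 30135 pairs i < j, with X_I the indicator of one inversion.
There are 30135 indicators.
For each fixed pair i < j, the values π(i) and π(j) are two distinct elements of {1, …, 246} in uniformly random order; by symmetry P[π(i) > π(j)] = 1/2.
By linearity: E[X] = 30135 · (1/2) = C(246, 2) · (1/2) = 30135/2 = 30135/2 ≈ 15067.500.

E[X] = 30135/2 = 15067.500.


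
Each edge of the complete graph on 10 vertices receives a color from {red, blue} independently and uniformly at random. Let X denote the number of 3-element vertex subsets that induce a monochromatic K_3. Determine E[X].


Let X = Σ_S X_S over the C(10, 3) = 120 subsets S of size 3, where X_S = 1 if the K_3 on S is monochromatic.
For a fixed S, the K_3 on S has C(3, 2) = 3 edges. P[all 3 edges red] = (1/2)^3, and likewise for blue, so P[monochromatic] = 2·(1/2)^3 = 2^{1 − 3} = 1/4.
Summing: E[X] = C(10, 3) · 2^{1 − 3} = 120 · 1/4 = 30.
Numerically: E[X] ≈ 30.00000.

E[X] = C(10,3)·2^(1−C(3,2)) = 30 ≈ 30.00000.


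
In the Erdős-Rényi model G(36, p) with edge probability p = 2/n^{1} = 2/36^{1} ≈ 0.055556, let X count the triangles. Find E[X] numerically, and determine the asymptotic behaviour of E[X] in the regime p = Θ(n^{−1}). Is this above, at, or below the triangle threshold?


Number of potential triangles: C(36, 3) = 7140.
Each occurs with probability p³ ≈ (0.055556)³ ≈ 1.7146776e-04.
By linearity: E[X] = C(36, 3)·p³ ≈ 7140 · 1.7146776e-04 ≈ 1.22428.
Here α = 1, so p = 2/n is exactly at the triangle threshold p ~ 1/n. Asymptotically E[X] → c³/6 = 2³/6 = 4/3 ≈ 1.33333, a bounded constant. In this regime the triangle count is asymptotically Poisson(c³/6).

E[X] ≈ 1.22428; in regime p = Θ(1/n^{1}) E[X] stays bounded (at the triangle threshold p ~ 1/n).


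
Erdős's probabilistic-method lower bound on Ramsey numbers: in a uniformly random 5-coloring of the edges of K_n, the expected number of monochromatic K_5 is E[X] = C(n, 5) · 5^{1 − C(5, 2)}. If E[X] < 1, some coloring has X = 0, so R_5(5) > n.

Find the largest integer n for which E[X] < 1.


We need C(n, 5) · 5^{1 − 10} < 1, i.e. C(n, 5) < 5^{10 − 1} = 1953125.
Check values of n near the boundary:
  n = 43: C(43, 5) = 962598; 962598 < 1953125? YES
  n = 44: C(44, 5) = 1086008; 1086008 < 1953125? YES
  n = 45: C(45, 5) = 1221759; 1221759 < 1953125? YES
  n = 46: C(46, 5) = 1370754; 1370754 < 1953125? YES
  n = 47: C(47, 5) = 1533939; 1533939 < 1953125? YES
  n = 48: C(48, 5) = 1712304; 1712304 < 1953125? YES
  n = 49: C(49, 5) = 1906884; 1906884 < 1953125? YES
  n = 50: C(50, 5) = 2118760; 2118760 < 1953125? NO
  n = 51: C(51, 5) = 2349060; 2349060 < 1953125? NO
  n = 52: C(52, 5) = 2598960; 2598960 < 1953125? NO
The largest n with C(n, 5) < 1953125 is n = 49 (where E[X] = 1906884/1953125 ≈ 0.9763246). Hence R_5(5) > 49, i.e. R_5(5) ≥ 50.

Largest n = 49; hence R_5(5) > 49.


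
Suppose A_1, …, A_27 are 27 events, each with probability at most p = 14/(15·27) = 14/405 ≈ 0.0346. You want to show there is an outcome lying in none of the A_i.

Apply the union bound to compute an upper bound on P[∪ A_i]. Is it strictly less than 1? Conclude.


Union bound: P[∪_{i=1}^{27} A_i] ≤ Σ_i P[A_i] ≤ 27·p = 27·(14/405) = 14/15.
Numerically: 14/15 ≈ 0.9333.
Is 14/15 < 1? YES.
Since P[∪ A_i] ≤ 14/15 < 1, the complement has P[∩ A_i^c] ≥ 1 − 14/15 = 1/15 > 0, so some outcome avoids every A_i.

27·p = 14/15 ≈ 0.9333; existence CERTIFIED by the union bound.


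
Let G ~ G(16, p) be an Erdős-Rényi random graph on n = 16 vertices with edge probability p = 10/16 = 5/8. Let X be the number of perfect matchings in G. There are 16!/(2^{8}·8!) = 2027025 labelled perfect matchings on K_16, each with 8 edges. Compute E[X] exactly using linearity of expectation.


K_16 has 16!/(2^{8}·8!) = 2027025 labelled perfect matchings.
For each such perfect matching H, let X_H = 1 if all 8 edges of H are present in G. Then P[X_H = 1] = p^{8} = (5/8)^{8} = 390625/16777216.
By linearity of expectation: E[X] = Σ_H E[X_H] = 2027025 · p^{8} = 2027025 · 390625/16777216 = 791806640625/16777216.
Numerically: E[X] ≈ 47195.

E[X] = 2027025 · (5/8)^{8} = 791806640625/16777216 ≈ 47195.
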